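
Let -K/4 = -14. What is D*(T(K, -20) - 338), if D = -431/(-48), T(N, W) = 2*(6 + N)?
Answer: -46117/24 ≈ -1921.5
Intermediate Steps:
K = 56 (K = -4*(-14) = 56)
T(N, W) = 12 + 2*N
D = 431/48 (D = -431*(-1/48) = 431/48 ≈ 8.9792)
D*(T(K, -20) - 338) = 431*((12 + 2*56) - 338)/48 = 431*((12 + 112) - 338)/48 = 431*(124 - 338)/48 = (431/48)*(-214) = -46117/24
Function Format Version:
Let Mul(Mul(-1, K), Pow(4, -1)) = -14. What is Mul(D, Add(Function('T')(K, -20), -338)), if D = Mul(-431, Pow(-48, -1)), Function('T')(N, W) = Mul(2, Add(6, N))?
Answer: Rational(-46117, 24) ≈ -1921.5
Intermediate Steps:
K = 56 (K = Mul(-4, -14) = 56)
Function('T')(N, W) = Add(12, Mul(2, N))
D = Rational(431, 48) (D = Mul(-431, Rational(-1, 48)) = Rational(431, 48) ≈ 8.9792)
Mul(D, Add(Function('T')(K, -20), -338)) = Mul(Rational(431, 48), Add(Add(12, Mul(2, 56)), -338)) = Mul(Rational(431, 48), Add(Add(12, 112), -338)) = Mul(Rational(431, 48), Add(124, -338)) = Mul(Rational(431, 48), -214) = Rational(-46117, 24)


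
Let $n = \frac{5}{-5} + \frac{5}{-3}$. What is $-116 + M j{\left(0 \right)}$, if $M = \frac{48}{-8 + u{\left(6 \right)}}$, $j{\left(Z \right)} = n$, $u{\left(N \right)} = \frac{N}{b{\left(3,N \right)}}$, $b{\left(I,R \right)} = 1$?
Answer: $-52$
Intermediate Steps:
$u{\left(N \right)} = N$ ($u{\left(N \right)} = \frac{N}{1} = N 1 = N$)
$n = - \frac{8}{3}$ ($n = 5 \left(- \frac{1}{5}\right) + 5 \left(- \frac{1}{3}\right) = -1 - \frac{5}{3} = - \frac{8}{3} \approx -2.6667$)
$j{\left(Z \right)} = - \frac{8}{3}$
$M = -24$ ($M = \frac{48}{-8 + 6} = \frac{48}{-2} = 48 \left(- \frac{1}{2}\right) = -24$)
$-116 + M j{\left(0 \right)} = -116 - -64 = -116 + 64 = -52$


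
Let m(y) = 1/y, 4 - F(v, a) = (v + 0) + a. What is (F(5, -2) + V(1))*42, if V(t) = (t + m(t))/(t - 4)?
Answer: 14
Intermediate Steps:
F(v, a) = 4 - a - v (F(v, a) = 4 - ((v + 0) + a) = 4 - (v + a) = 4 - (a + v) = 4 + (-a - v) = 4 - a - v)
m(y) = 1/y
V(t) = (t + 1/t)/(-4 + t) (V(t) = (t + 1/t)/(t - 4) = (t + 1/t)/(-4 + t))
(F(5, -2) + V(1))*42 = ((4 - 1*(-2) - 1*5) + (1 + 1²)/(1*(-4 + 1)))*42 = ((4 + 2 - 5) + 1*(1 + 1)/(-3))*42 = (1 + 1*(-⅓)*2)*42 = (1 - ⅔)*42 = (⅓)*42 = 14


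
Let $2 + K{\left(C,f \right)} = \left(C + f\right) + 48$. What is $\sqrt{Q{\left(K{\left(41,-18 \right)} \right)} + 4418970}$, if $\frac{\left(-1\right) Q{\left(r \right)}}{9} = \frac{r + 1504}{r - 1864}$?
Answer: $\frac{\sqrt{14238057226065}}{1795} \approx 2102.1$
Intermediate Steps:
$K{\left(C,f \right)} = 46 + C + f$ ($K{\left(C,f \right)} = -2 + \left(\left(C + f\right) + 48\right) = -2 + \left(48 + C + f\right) = 46 + C + f$)
$Q{\left(r \right)} = - \frac{9 \left(1504 + r\right)}{-1864 + r}$ ($Q{\left(r \right)} = - 9 \frac{r + 1504}{r - 1864} = - 9 \frac{1504 + r}{-1864 + r} = - \frac{9 \left(1504 + r\right)}{-1864 + r}$)
$\sqrt{Q{\left(K{\left(41,-18 \right)} \right)} + 4418970} = \sqrt{\frac{9 \left(-1504 - \left(46 + 41 - 18\right)\right)}{-1864 + \left(46 + 41 - 18\right)} + 4418970} = \sqrt{\frac{9 \left(-1504 - 69\right)}{-1864 + 69} + 4418970} = \sqrt{\frac{9 \left(-1504 - 69\right)}{-1795} + 4418970} = \sqrt{9 \left(- \frac{1}{1795}\right) \left(-1573\right) + 4418970} = \sqrt{\frac{14157}{1795} + 4418970} = \sqrt{\frac{7932065307}{1795}} = \frac{\sqrt{14238057226065}}{1795}$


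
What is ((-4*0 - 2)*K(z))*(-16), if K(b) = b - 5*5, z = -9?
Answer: -1088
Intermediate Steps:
K(b) = -25 + b (K(b) = b - 25 = -25 + b)
((-4*0 - 2)*K(z))*(-16) = ((-4*0 - 2)*(-25 - 9))*(-16) = ((0 - 2)*(-34))*(-16) = -2*(-34)*(-16) = 68*(-16) = -1088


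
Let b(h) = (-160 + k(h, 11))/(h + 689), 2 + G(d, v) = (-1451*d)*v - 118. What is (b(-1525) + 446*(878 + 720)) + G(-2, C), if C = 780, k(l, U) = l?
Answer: 2488061413/836 ≈ 2.9762e+6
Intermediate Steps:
G(d, v) = -120 - 1451*d*v (G(d, v) = -2 + ((-1451*d)*v - 118) = -2 + (-1451*d*v - 118) = -2 + (-118 - 1451*d*v) = -120 - 1451*d*v)
b(h) = (-160 + h)/(689 + h) (b(h) = (-160 + h)/(h + 689) = (-160 + h)/(689 + h))
(b(-1525) + 446*(878 + 720)) + G(-2, C) = ((-160 - 1525)/(689 - 1525) + 446*(878 + 720)) + (-120 - 1451*(-2)*780) = (-1685/(-836) + 446*1598) + (-120 + 2263560) = (-1/836*(-1685) + 712708) + 2263440 = (1685/836 + 712708) + 2263440 = 595825573/836 + 2263440 = 2488061413/836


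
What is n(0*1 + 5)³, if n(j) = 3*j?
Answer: 3375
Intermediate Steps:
n(0*1 + 5)³ = (3*(0*1 + 5))³ = (3*(0 + 5))³ = (3*5)³ = 15³ = 3375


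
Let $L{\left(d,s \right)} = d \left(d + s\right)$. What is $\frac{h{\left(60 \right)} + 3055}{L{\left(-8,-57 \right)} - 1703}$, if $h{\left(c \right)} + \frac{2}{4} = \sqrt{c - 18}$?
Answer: $- \frac{6109}{2366} - \frac{\sqrt{42}}{1183} \approx -2.5875$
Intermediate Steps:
$h{\left(c \right)} = - \frac{1}{2} + \sqrt{-18 + c}$ ($h{\left(c \right)} = - \frac{1}{2} + \sqrt{c - 18} = - \frac{1}{2} + \sqrt{-18 + c}$)
$\frac{h{\left(60 \right)} + 3055}{L{\left(-8,-57 \right)} - 1703} = \frac{\left(- \frac{1}{2} + \sqrt{-18 + 60}\right) + 3055}{- 8 \left(-8 - 57\right) - 1703} = \frac{\left(- \frac{1}{2} + \sqrt{42}\right) + 3055}{\left(-8\right) \left(-65\right) - 1703} = \frac{\frac{6109}{2} + \sqrt{42}}{520 - 1703} = \frac{\frac{6109}{2} + \sqrt{42}}{-1183} = \left(\frac{6109}{2} + \sqrt{42}\right) \left(- \frac{1}{1183}\right) = - \frac{6109}{2366} - \frac{\sqrt{42}}{1183}$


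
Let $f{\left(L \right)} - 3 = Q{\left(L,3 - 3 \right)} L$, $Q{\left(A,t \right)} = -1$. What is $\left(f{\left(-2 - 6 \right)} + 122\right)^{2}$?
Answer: $17689$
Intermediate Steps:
$f{\left(L \right)} = 3 - L$
$\left(f{\left(-2 - 6 \right)} + 122\right)^{2} = \left(\left(3 - \left(-2 - 6\right)\right) + 122\right)^{2} = \left(\left(3 - -8\right) + 122\right)^{2} = \left(\left(3 + 8\right) + 122\right)^{2} = \left(11 + 122\right)^{2} = 133^{2} = 17689$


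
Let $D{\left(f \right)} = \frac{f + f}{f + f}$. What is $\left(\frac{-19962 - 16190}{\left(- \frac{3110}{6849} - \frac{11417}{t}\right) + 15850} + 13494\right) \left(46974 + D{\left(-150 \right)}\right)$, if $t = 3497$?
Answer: $\frac{240538288977460774950}{379533534347} \approx 6.3377 \cdot 10^{8}$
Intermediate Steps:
$D{\left(f \right)} = 1$ ($D{\left(f \right)} = \frac{2 f}{2 f} = 2 f \frac{1}{2 f} = 1$)
$\left(\frac{-19962 - 16190}{\left(- \frac{3110}{6849} - \frac{11417}{t}\right) + 15850} + 13494\right) \left(46974 + D{\left(-150 \right)}\right) = \left(\frac{-19962 - 16190}{\left(- \frac{3110}{6849} - \frac{11417}{3497}\right) + 15850} + 13494\right) \left(46974 + 1\right) = \left(- \frac{36152}{\left(\left(-3110\right) \frac{1}{6849} - \frac{11417}{3497}\right) + 15850} + 13494\right) 46975 = \left(- \frac{36152}{\left(- \frac{3110}{6849} - \frac{11417}{3497}\right) + 15850} + 13494\right) 46975 = \left(- \frac{36152}{- \frac{89070703}{23950953} + 15850} + 13494\right) 46975 = \left(- \frac{36152}{\frac{379533534347}{23950953}} + 13494\right) 46975 = \left(\left(-36152\right) \frac{23950953}{379533534347} + 13494\right) 46975 = \left(- \frac{865874852856}{379533534347} + 13494\right) 46975 = \frac{5120559637625562}{379533534347} \cdot 46975 = \frac{240538288977460774950}{379533534347}$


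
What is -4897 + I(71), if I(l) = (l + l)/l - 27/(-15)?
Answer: -24466/5 ≈ -4893.2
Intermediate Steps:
I(l) = 19/5 (I(l) = (2*l)/l - 27*(-1/15) = 2 + 9/5 = 19/5)
-4897 + I(71) = -4897 + 19/5 = -24466/5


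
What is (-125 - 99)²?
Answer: 50176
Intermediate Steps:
(-125 - 99)² = (-224)² = 50176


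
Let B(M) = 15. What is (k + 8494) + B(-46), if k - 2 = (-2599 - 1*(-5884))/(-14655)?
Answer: 8315028/977 ≈ 8510.8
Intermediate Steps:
k = 1735/977 (k = 2 + (-2599 - 1*(-5884))/(-14655) = 2 + (-2599 + 5884)*(-1/14655) = 2 + 3285*(-1/14655) = 2 - 219/977 = 1735/977 ≈ 1.7758)
(k + 8494) + B(-46) = (1735/977 + 8494) + 15 = 8300373/977 + 15 = 8315028/977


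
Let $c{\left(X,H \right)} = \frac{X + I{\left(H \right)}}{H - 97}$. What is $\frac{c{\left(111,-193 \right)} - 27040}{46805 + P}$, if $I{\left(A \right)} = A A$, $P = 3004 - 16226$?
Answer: $- \frac{787896}{973907} \approx -0.80901$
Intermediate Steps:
$P = -13222$ ($P = 3004 - 16226 = -13222$)
$I{\left(A \right)} = A^{2}$
$c{\left(X,H \right)} = \frac{X + H^{2}}{-97 + H}$ ($c{\left(X,H \right)} = \frac{X + H^{2}}{H - 97} = \frac{X + H^{2}}{-97 + H}$)
$\frac{c{\left(111,-193 \right)} - 27040}{46805 + P} = \frac{\frac{111 + \left(-193\right)^{2}}{-97 - 193} - 27040}{46805 - 13222} = \frac{\frac{111 + 37249}{-290} - 27040}{33583} = \left(\left(- \frac{1}{290}\right) 37360 - 27040\right) \frac{1}{33583} = \left(- \frac{3736}{29} - 27040\right) \frac{1}{33583} = \left(- \frac{787896}{29}\right) \frac{1}{33583} = - \frac{787896}{973907}$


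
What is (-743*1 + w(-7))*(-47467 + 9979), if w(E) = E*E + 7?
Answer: 25754256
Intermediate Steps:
w(E) = 7 + E² (w(E) = E² + 7 = 7 + E²)
(-743*1 + w(-7))*(-47467 + 9979) = (-743*1 + (7 + (-7)²))*(-47467 + 9979) = (-743 + (7 + 49))*(-37488) = (-743 + 56)*(-37488) = -687*(-37488) = 25754256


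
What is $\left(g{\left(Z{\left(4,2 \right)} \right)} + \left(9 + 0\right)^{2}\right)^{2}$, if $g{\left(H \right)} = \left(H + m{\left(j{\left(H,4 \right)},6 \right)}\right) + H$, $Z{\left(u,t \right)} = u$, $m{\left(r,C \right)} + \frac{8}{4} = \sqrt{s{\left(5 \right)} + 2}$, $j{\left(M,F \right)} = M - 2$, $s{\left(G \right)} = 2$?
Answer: $7921$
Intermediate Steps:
$j{\left(M,F \right)} = -2 + M$
$m{\left(r,C \right)} = 0$ ($m{\left(r,C \right)} = -2 + \sqrt{2 + 2} = -2 + \sqrt{4} = -2 + 2 = 0$)
$g{\left(H \right)} = 2 H$ ($g{\left(H \right)} = \left(H + 0\right) + H = H + H = 2 H$)
$\left(g{\left(Z{\left(4,2 \right)} \right)} + \left(9 + 0\right)^{2}\right)^{2} = \left(2 \cdot 4 + \left(9 + 0\right)^{2}\right)^{2} = \left(8 + 9^{2}\right)^{2} = \left(8 + 81\right)^{2} = 89^{2} = 7921$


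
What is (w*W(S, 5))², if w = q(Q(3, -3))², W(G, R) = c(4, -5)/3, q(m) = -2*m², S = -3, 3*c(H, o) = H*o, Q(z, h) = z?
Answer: 518400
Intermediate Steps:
c(H, o) = H*o/3 (c(H, o) = (H*o)/3 = H*o/3)
W(G, R) = -20/9 (W(G, R) = ((⅓)*4*(-5))/3 = -20/3*⅓ = -20/9)
w = 324 (w = (-2*3²)² = (-2*9)² = (-18)² = 324)
(w*W(S, 5))² = (324*(-20/9))² = (-720)² = 518400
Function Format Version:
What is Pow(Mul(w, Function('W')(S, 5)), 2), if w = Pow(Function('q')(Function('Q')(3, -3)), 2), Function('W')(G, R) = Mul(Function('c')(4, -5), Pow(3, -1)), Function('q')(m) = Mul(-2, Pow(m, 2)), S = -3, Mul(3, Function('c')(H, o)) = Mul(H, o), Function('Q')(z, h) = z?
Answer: 518400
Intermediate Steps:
Function('c')(H, o) = Mul(Rational(1, 3), H, o) (Function('c')(H, o) = Mul(Rational(1, 3), Mul(H, o)) = Mul(Rational(1, 3), H, o))
Function('W')(G, R) = Rational(-20, 9) (Function('W')(G, R) = Mul(Mul(Rational(1, 3), 4, -5), Pow(3, -1)) = Mul(Rational(-20, 3), Rational(1, 3)) = Rational(-20, 9))
w = 324 (w = Pow(Mul(-2, Pow(3, 2)), 2) = Pow(Mul(-2, 9), 2) = Pow(-18, 2) = 324)
Pow(Mul(w, Function('W')(S, 5)), 2) = Pow(Mul(324, Rational(-20, 9)), 2) = Pow(-720, 2) = 518400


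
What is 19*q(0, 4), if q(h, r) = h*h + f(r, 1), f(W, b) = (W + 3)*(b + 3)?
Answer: 532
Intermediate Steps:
f(W, b) = (3 + W)*(3 + b)
q(h, r) = 12 + h**2 + 4*r (q(h, r) = h*h + (9 + 3*r + 3*1 + r*1) = h**2 + (9 + 3*r + 3 + r) = h**2 + (12 + 4*r) = 12 + h**2 + 4*r)
19*q(0, 4) = 19*(12 + 0**2 + 4*4) = 19*(12 + 0 + 16) = 19*28 = 532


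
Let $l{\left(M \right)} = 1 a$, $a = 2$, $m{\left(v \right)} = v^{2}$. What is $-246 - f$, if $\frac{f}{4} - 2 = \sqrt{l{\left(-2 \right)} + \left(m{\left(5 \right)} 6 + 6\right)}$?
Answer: $-254 - 4 \sqrt{158} \approx -304.28$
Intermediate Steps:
$l{\left(M \right)} = 2$ ($l{\left(M \right)} = 1 \cdot 2 = 2$)
$f = 8 + 4 \sqrt{158}$ ($f = 8 + 4 \sqrt{2 + \left(5^{2} \cdot 6 + 6\right)} = 8 + 4 \sqrt{2 + \left(25 \cdot 6 + 6\right)} = 8 + 4 \sqrt{2 + \left(150 + 6\right)} = 8 + 4 \sqrt{2 + 156} = 8 + 4 \sqrt{158} \approx 58.279$)
$-246 - f = -246 - \left(8 + 4 \sqrt{158}\right) = -254 - 4 \sqrt{158}$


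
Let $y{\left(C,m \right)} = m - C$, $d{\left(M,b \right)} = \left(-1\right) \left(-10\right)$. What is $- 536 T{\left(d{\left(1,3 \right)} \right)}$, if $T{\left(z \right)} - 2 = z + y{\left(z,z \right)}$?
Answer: $-6432$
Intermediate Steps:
$d{\left(M,b \right)} = 10$
$T{\left(z \right)} = 2 + z$ ($T{\left(z \right)} = 2 + \left(z + \left(z - z\right)\right) = 2 + \left(z + 0\right) = 2 + z$)
$- 536 T{\left(d{\left(1,3 \right)} \right)} = - 536 \left(2 + 10\right) = \left(-536\right) 12 = -6432$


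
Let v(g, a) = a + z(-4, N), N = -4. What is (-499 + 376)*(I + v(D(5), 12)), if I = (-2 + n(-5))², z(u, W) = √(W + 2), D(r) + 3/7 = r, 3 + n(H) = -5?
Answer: -13776 - 123*I*√2 ≈ -13776.0 - 173.95*I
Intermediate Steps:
n(H) = -8 (n(H) = -3 - 5 = -8)
D(r) = -3/7 + r
z(u, W) = √(2 + W)
I = 100 (I = (-2 - 8)² = (-10)² = 100)
v(g, a) = a + I*√2 (v(g, a) = a + √(2 - 4) = a + √(-2) = a + I*√2)
(-499 + 376)*(I + v(D(5), 12)) = (-499 + 376)*(100 + (12 + I*√2)) = -123*(112 + I*√2) = -13776 - 123*I*√2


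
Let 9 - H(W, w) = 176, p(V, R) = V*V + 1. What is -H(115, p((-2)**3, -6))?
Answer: 167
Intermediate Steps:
p(V, R) = 1 + V**2 (p(V, R) = V**2 + 1 = 1 + V**2)
H(W, w) = -167 (H(W, w) = 9 - 1*176 = 9 - 176 = -167)
-H(115, p((-2)**3, -6)) = -1*(-167) = 167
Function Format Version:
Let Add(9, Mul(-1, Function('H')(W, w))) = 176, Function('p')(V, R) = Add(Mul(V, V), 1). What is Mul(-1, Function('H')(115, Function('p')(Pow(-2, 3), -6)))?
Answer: 167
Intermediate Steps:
Function('p')(V, R) = Add(1, Pow(V, 2)) (Function('p')(V, R) = Add(Pow(V, 2), 1) = Add(1, Pow(V, 2)))
Function('H')(W, w) = -167 (Function('H')(W, w) = Add(9, Mul(-1, 176)) = Add(9, -176) = -167)
Mul(-1, Function('H')(115, Function('p')(Pow(-2, 3), -6))) = Mul(-1, -167) = 167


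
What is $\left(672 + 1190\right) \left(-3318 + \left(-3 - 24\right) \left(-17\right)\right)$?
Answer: $-5323458$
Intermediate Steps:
$\left(672 + 1190\right) \left(-3318 + \left(-3 - 24\right) \left(-17\right)\right) = 1862 \left(-3318 - -459\right) = 1862 \left(-3318 + 459\right) = 1862 \left(-2859\right) = -5323458$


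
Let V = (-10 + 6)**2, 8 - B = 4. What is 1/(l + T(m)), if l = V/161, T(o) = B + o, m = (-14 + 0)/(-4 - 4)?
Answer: 644/3767 ≈ 0.17096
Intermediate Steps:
B = 4 (B = 8 - 1*4 = 8 - 4 = 4)
V = 16 (V = (-4)**2 = 16)
m = 7/4 (m = -14/(-8) = -14*(-1/8) = 7/4 ≈ 1.7500)
T(o) = 4 + o
l = 16/161 ≈ 0.099379
1/(l + T(m)) = 1/(16/161 + (4 + 7/4)) = 1/(16/161 + 23/4) = 1/(3767/644) = 644/3767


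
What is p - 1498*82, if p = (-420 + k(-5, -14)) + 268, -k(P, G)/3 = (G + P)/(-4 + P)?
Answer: -368983/3 ≈ -1.2299e+5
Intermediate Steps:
k(P, G) = -3*(G + P)/(-4 + P)
p = -475/3 (p = (-420 + 3*(-1*(-14) - 1*(-5))/(-4 - 5)) + 268 = (-420 + 3*(14 + 5)/(-9)) + 268 = (-420 + 3*(-1/9)*19) + 268 = (-420 - 19/3) + 268 = -1279/3 + 268 = -475/3 ≈ -158.33)
p - 1498*82 = -475/3 - 1498*82 = -475/3 - 122836 = -368983/3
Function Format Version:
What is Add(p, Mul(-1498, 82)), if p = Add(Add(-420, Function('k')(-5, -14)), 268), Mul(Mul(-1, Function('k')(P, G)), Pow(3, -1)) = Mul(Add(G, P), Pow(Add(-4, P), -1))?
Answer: Rational(-368983, 3) ≈ -1.2299e+5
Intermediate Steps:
Function('k')(P, G) = Mul(-3, Pow(Add(-4, P), -1), Add(G, P)) (Function('k')(P, G) = Mul(-3, Mul(Add(G, P), Pow(Add(-4, P), -1))) = Mul(-3, Mul(Pow(Add(-4, P), -1), Add(G, P))) = Mul(-3, Pow(Add(-4, P), -1), Add(G, P)))
p = Rational(-475, 3) (p = Add(Add(-420, Mul(3, Pow(Add(-4, -5), -1), Add(Mul(-1, -14), Mul(-1, -5)))), 268) = Add(Add(-420, Mul(3, Pow(-9, -1), Add(14, 5))), 268) = Add(Add(-420, Mul(3, Rational(-1, 9), 19)), 268) = Add(Add(-420, Rational(-19, 3)), 268) = Add(Rational(-1279, 3), 268) = Rational(-475, 3) ≈ -158.33)
Add(p, Mul(-1498, 82)) = Add(Rational(-475, 3), Mul(-1498, 82)) = Add(Rational(-475, 3), -122836) = Rational(-368983, 3)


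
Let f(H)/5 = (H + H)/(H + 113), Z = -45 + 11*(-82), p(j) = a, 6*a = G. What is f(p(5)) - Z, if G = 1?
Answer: 643023/679 ≈ 947.01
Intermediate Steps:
a = 1/6 (a = (1/6)*1 = 1/6 ≈ 0.16667)
p(j) = 1/6
Z = -947 (Z = -45 - 902 = -947)
f(H) = 10*H/(113 + H) (f(H) = 5*((H + H)/(H + 113)) = 5*((2*H)/(113 + H)) = 5*(2*H/(113 + H)) = 10*H/(113 + H))
f(p(5)) - Z = 10*(1/6)/(113 + 1/6) - 1*(-947) = 10*(1/6)/(679/6) + 947 = 10*(1/6)*(6/679) + 947 = 10/679 + 947 = 643023/679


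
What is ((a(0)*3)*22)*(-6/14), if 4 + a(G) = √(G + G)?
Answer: 792/7 ≈ 113.14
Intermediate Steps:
a(G) = -4 + √2*√G (a(G) = -4 + √(G + G) = -4 + √(2*G) = -4 + √2*√G)
((a(0)*3)*22)*(-6/14) = (((-4 + √2*√0)*3)*22)*(-6/14) = (((-4 + √2*0)*3)*22)*(-6*1/14) = (((-4 + 0)*3)*22)*(-3/7) = (-4*3*22)*(-3/7) = -12*22*(-3/7) = -264*(-3/7) = 792/7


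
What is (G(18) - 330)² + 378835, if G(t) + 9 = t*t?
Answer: 379060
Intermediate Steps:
G(t) = -9 + t² (G(t) = -9 + t*t = -9 + t²)
(G(18) - 330)² + 378835 = ((-9 + 18²) - 330)² + 378835 = ((-9 + 324) - 330)² + 378835 = (315 - 330)² + 378835 = (-15)² + 378835 = 225 + 378835 = 379060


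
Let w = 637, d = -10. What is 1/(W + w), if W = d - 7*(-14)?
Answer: 1/725 ≈ 0.0013793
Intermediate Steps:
W = 88 (W = -10 - 7*(-14) = -10 + 98 = 88)
1/(W + w) = 1/(88 + 637) = 1/725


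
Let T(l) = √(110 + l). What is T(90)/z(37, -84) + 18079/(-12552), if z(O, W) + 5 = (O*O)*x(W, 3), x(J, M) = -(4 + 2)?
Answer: -18079/12552 - 10*√2/8219 ≈ -1.4420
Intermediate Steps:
x(J, M) = -6 (x(J, M) = -1*6 = -6)
z(O, W) = -5 - 6*O² (z(O, W) = -5 + (O*O)*(-6) = -5 + O²*(-6) = -5 - 6*O²)
T(90)/z(37, -84) + 18079/(-12552) = √(110 + 90)/(-5 - 6*37²) + 18079/(-12552) = √200/(-5 - 6*1369) + 18079*(-1/12552) = (10*√2)/(-5 - 8214) - 18079/12552 = (10*√2)/(-8219) - 18079/12552 = (10*√2)*(-1/8219) - 18079/12552 = -10*√2/8219 - 18079/12552 = -18079/12552 - 10*√2/8219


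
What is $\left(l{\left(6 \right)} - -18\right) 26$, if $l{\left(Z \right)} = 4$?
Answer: $572$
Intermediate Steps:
$\left(l{\left(6 \right)} - -18\right) 26 = \left(4 - -18\right) 26 = \left(4 + 18\right) 26 = 22 \cdot 26 = 572$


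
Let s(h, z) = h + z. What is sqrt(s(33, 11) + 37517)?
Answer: sqrt(37561) ≈ 193.81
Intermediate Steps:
sqrt(s(33, 11) + 37517) = sqrt((33 + 11) + 37517) = sqrt(44 + 37517) = sqrt(37561)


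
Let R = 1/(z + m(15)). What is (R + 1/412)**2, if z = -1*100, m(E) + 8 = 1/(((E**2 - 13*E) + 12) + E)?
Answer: 300294241/6430585939600 ≈ 4.6698e-5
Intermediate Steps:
m(E) = -8 + 1/(12 + E**2 - 12*E) (m(E) = -8 + 1/(((E**2 - 13*E) + 12) + E) = -8 + 1/((12 + E**2 - 13*E) + E) = -8 + 1/(12 + E**2 - 12*E))
z = -100
R = -57/6155 (R = 1/(-100 + (-95 - 8*15**2 + 96*15)/(12 + 15**2 - 12*15)) = 1/(-100 + (-95 - 8*225 + 1440)/(12 + 225 - 180)) = 1/(-100 + (-95 - 1800 + 1440)/57) = 1/(-100 + (1/57)*(-455)) = 1/(-100 - 455/57) = 1/(-6155/57) = -57/6155 ≈ -0.0092608)
(R + 1/412)**2 = (-57/6155 + 1/412)**2 = (-17329/2535860)**2 = 300294241/6430585939600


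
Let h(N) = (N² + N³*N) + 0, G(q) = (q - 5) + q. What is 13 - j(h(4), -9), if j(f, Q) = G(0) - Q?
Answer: 9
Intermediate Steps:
G(q) = -5 + 2*q (G(q) = (-5 + q) + q = -5 + 2*q)
h(N) = N² + N⁴ (h(N) = (N² + N⁴) + 0 = N² + N⁴)
j(f, Q) = -5 - Q (j(f, Q) = (-5 + 2*0) - Q = (-5 + 0) - Q = -5 - Q)
13 - j(h(4), -9) = 13 - (-5 - 1*(-9)) = 13 - (-5 + 9) = 13 - 1*4 = 13 - 4 = 9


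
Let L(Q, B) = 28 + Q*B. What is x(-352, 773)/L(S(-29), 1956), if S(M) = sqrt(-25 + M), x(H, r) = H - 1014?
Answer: -4781/25825166 + 1001961*I*sqrt(6)/25825166 ≈ -0.00018513 + 0.095035*I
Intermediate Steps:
x(H, r) = -1014 + H
L(Q, B) = 28 + B*Q
x(-352, 773)/L(S(-29), 1956) = (-1014 - 352)/(28 + 1956*sqrt(-25 - 29)) = -1366/(28 + 1956*sqrt(-54)) = -1366/(28 + 1956*(3*I*sqrt(6))) = -1366/(28 + 5868*I*sqrt(6))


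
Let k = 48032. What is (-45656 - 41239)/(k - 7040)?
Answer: -28965/13664 ≈ -2.1198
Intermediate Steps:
(-45656 - 41239)/(k - 7040) = (-45656 - 41239)/(48032 - 7040) = -86895/40992 = -86895*1/40992 = -28965/13664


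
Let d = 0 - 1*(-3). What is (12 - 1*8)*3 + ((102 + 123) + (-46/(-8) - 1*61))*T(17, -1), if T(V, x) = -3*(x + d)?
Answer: -2013/2 ≈ -1006.5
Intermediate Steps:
d = 3 (d = 0 + 3 = 3)
T(V, x) = -9 - 3*x (T(V, x) = -3*(x + 3) = -3*(3 + x) = -9 - 3*x)
(12 - 1*8)*3 + ((102 + 123) + (-46/(-8) - 1*61))*T(17, -1) = (12 - 1*8)*3 + ((102 + 123) + (-46/(-8) - 1*61))*(-9 - 3*(-1)) = (12 - 8)*3 + (225 + (-46*(-1/8) - 61))*(-9 + 3) = 4*3 + (225 + (23/4 - 61))*(-6) = 12 + (225 - 221/4)*(-6) = 12 + (679/4)*(-6) = 12 - 2037/2 = -2013/2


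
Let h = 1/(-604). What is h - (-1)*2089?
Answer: 1261755/604 ≈ 2089.0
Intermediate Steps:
h = -1/604 ≈ -0.0016556
h - (-1)*2089 = -1/604 - (-1)*2089 = -1/604 - 1*(-2089) = -1/604 + 2089 = 1261755/604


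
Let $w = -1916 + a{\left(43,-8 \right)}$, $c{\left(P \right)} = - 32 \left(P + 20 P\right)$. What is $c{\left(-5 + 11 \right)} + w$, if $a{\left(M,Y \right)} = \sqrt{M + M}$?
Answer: $-5948 + \sqrt{86} \approx -5938.7$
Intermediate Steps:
$a{\left(M,Y \right)} = \sqrt{2} \sqrt{M}$ ($a{\left(M,Y \right)} = \sqrt{2 M} = \sqrt{2} \sqrt{M}$)
$c{\left(P \right)} = - 672 P$ ($c{\left(P \right)} = - 32 \cdot 21 P = - 672 P$)
$w = -1916 + \sqrt{86}$ ($w = -1916 + \sqrt{2} \sqrt{43} = -1916 + \sqrt{86} \approx -1906.7$)
$c{\left(-5 + 11 \right)} + w = - 672 \left(-5 + 11\right) - \left(1916 - \sqrt{86}\right) = \left(-672\right) 6 - \left(1916 - \sqrt{86}\right) = -4032 - \left(1916 - \sqrt{86}\right) = -5948 + \sqrt{86}$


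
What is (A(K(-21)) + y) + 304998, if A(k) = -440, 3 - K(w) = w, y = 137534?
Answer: 442092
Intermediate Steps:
K(w) = 3 - w
(A(K(-21)) + y) + 304998 = (-440 + 137534) + 304998 = 137094 + 304998 = 442092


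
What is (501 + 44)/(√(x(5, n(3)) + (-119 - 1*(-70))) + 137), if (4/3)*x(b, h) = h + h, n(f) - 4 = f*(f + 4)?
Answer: 149330/37561 - 545*I*√46/37561 ≈ 3.9757 - 0.09841*I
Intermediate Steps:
n(f) = 4 + f*(4 + f) (n(f) = 4 + f*(f + 4) = 4 + f*(4 + f))
x(b, h) = 3*h/2 (x(b, h) = 3*(h + h)/4 = 3*(2*h)/4 = 3*h/2)
(501 + 44)/(√(x(5, n(3)) + (-119 - 1*(-70))) + 137) = (501 + 44)/(√(3*(4 + 3² + 4*3)/2 + (-119 - 1*(-70))) + 137) = 545/(√(3*(4 + 9 + 12)/2 + (-119 + 70)) + 137) = 545/(√((3/2)*25 - 49) + 137) = 545/(√(75/2 - 49) + 137) = 545/(√(-23/2) + 137) = 545/(I*√46/2 + 137) = 545/(137 + I*√46/2)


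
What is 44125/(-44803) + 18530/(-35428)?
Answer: -70395885/46684726 ≈ -1.5079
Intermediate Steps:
44125/(-44803) + 18530/(-35428) = 44125*(-1/44803) + 18530*(-1/35428) = -44125/44803 - 545/1042 = -70395885/46684726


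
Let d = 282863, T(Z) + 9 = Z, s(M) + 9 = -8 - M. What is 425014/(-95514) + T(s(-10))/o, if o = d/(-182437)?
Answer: 79291933403/13508688291 ≈ 5.8697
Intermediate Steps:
s(M) = -17 - M (s(M) = -9 + (-8 - M) = -17 - M)
T(Z) = -9 + Z
o = -282863/182437 (o = 282863/(-182437) = 282863*(-1/182437) = -282863/182437 ≈ -1.5505)
425014/(-95514) + T(s(-10))/o = 425014/(-95514) + (-9 + (-17 - 1*(-10)))/(-282863/182437) = 425014*(-1/95514) + (-9 + (-17 + 10))*(-182437/282863) = -212507/47757 + (-9 - 7)*(-182437/282863) = -212507/47757 - 16*(-182437/282863) = -212507/47757 + 2918992/282863 = 79291933403/13508688291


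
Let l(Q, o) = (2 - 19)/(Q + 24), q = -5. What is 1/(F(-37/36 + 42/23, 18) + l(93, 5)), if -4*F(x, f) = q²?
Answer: -468/2993 ≈ -0.15636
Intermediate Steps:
l(Q, o) = -17/(24 + Q)
F(x, f) = -25/4 (F(x, f) = -¼*(-5)² = -¼*25 = -25/4)
1/(F(-37/36 + 42/23, 18) + l(93, 5)) = 1/(-25/4 - 17/(24 + 93)) = 1/(-25/4 - 17/117) = 1/(-2993/468) = -468/2993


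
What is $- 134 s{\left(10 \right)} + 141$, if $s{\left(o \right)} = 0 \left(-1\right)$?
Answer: $141$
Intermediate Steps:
$s{\left(o \right)} = 0$
$- 134 s{\left(10 \right)} + 141 = \left(-134\right) 0 + 141 = 0 + 141 = 141$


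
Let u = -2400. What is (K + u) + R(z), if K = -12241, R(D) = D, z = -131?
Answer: -14772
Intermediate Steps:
(K + u) + R(z) = (-12241 - 2400) - 131 = -14641 - 131 = -14772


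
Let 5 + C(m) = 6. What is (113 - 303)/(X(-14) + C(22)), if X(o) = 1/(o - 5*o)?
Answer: -560/3 ≈ -186.67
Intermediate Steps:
C(m) = 1 (C(m) = -5 + 6 = 1)
X(o) = -1/(4*o) (X(o) = 1/(-4*o) = -1/(4*o))
(113 - 303)/(X(-14) + C(22)) = (113 - 303)/(-1/4/(-14) + 1) = -190/(-1/4*(-1/14) + 1) = -190/(1/56 + 1) = -190/57/56 = -190*56/57 = -560/3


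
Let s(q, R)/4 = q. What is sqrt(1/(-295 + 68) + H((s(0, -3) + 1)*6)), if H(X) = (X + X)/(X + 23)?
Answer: 7*sqrt(362065)/6583 ≈ 0.63983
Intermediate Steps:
s(q, R) = 4*q
H(X) = 2*X/(23 + X) (H(X) = (2*X)/(23 + X) = 2*X/(23 + X))
sqrt(1/(-295 + 68) + H((s(0, -3) + 1)*6)) = sqrt(1/(-295 + 68) + 2*((4*0 + 1)*6)/(23 + (4*0 + 1)*6)) = sqrt(1/(-227) + 2*((0 + 1)*6)/(23 + (0 + 1)*6)) = sqrt(-1/227 + 2*(1*6)/(23 + 1*6)) = sqrt(-1/227 + 2*6/(23 + 6)) = sqrt(-1/227 + 2*6/29) = sqrt(-1/227 + 2*6*(1/29)) = sqrt(-1/227 + 12/29) = sqrt(2695/6583) = 7*sqrt(362065)/6583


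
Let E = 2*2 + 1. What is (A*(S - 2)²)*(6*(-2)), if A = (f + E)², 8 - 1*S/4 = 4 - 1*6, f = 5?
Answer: -1732800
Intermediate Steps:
S = 40 (S = 32 - 4*(4 - 1*6) = 32 - 4*(4 - 6) = 32 - 4*(-2) = 32 + 8 = 40)
E = 5 (E = 4 + 1 = 5)
A = 100 (A = (5 + 5)² = 10² = 100)
(A*(S - 2)²)*(6*(-2)) = (100*(40 - 2)²)*(6*(-2)) = (100*38²)*(-12) = (100*1444)*(-12) = 144400*(-12) = -1732800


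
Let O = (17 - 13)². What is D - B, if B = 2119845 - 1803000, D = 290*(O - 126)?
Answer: -348745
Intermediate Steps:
O = 16 (O = 4² = 16)
D = -31900 (D = 290*(16 - 126) = 290*(-110) = -31900)
B = 316845
D - B = -31900 - 1*316845 = -31900 - 316845 = -348745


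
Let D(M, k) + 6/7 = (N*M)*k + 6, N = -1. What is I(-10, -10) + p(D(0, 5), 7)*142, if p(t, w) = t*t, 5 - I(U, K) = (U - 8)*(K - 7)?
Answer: 169283/49 ≈ 3454.8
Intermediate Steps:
I(U, K) = 5 - (-8 + U)*(-7 + K) (I(U, K) = 5 - (U - 8)*(K - 7) = 5 - (-8 + U)*(-7 + K))
D(M, k) = 36/7 - M*k (D(M, k) = -6/7 + ((-M)*k + 6) = -6/7 + (-M*k + 6) = -6/7 + (6 - M*k) = 36/7 - M*k)
p(t, w) = t**2
I(-10, -10) + p(D(0, 5), 7)*142 = (-51 + 7*(-10) + 8*(-10) - 1*(-10)*(-10)) + (36/7 - 1*0*5)**2*142 = (-51 - 70 - 80 - 100) + (36/7 + 0)**2*142 = -301 + (36/7)**2*142 = -301 + (1296/49)*142 = -301 + 184032/49 = 169283/49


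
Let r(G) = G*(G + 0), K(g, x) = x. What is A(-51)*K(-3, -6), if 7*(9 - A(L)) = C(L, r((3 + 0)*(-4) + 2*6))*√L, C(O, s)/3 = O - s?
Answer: -54 - 918*I*√51/7 ≈ -54.0 - 936.55*I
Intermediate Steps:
r(G) = G² (r(G) = G*G = G²)
C(O, s) = -3*s + 3*O (C(O, s) = 3*(O - s) = -3*s + 3*O)
A(L) = 9 - 3*L^(3/2)/7 (A(L) = 9 - (-3*((3 + 0)*(-4) + 2*6)² + 3*L)*√L/7 = 9 - (-3*(3*(-4) + 12)² + 3*L)*√L/7 = 9 - (-3*(-12 + 12)² + 3*L)*√L/7 = 9 - (-3*0² + 3*L)*√L/7 = 9 - (-3*0 + 3*L)*√L/7 = 9 - (0 + 3*L)*√L/7 = 9 - 3*L*√L/7 = 9 - 3*L^(3/2)/7)
A(-51)*K(-3, -6) = (9 - (-153)*I*√51/7)*(-6) = (9 + 153*I*√51/7)*(-6) = -54 - 918*I*√51/7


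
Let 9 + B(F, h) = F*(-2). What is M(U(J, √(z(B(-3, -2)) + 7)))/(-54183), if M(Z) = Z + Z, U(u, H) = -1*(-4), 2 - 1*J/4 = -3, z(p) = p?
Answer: -8/54183 ≈ -0.00014765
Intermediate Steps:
B(F, h) = -9 - 2*F (B(F, h) = -9 + F*(-2) = -9 - 2*F)
J = 20 (J = 8 - 4*(-3) = 8 + 12 = 20)
U(u, H) = 4
M(Z) = 2*Z
M(U(J, √(z(B(-3, -2)) + 7)))/(-54183) = (2*4)/(-54183) = 8*(-1/54183) = -8/54183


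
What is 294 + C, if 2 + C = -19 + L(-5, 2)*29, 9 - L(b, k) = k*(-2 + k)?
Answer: 534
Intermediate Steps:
L(b, k) = 9 - k*(-2 + k)
C = 240 (C = -2 + (-19 + (9 - 1*2**2 + 2*2)*29) = -2 + (-19 + (9 - 1*4 + 4)*29) = -2 + (-19 + (9 - 4 + 4)*29) = -2 + (-19 + 9*29) = -2 + (-19 + 261) = -2 + 242 = 240)
294 + C = 294 + 240 = 534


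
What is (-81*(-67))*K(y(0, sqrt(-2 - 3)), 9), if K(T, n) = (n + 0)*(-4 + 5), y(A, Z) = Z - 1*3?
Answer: 48843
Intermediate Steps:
y(A, Z) = -3 + Z (y(A, Z) = Z - 3 = -3 + Z)
K(T, n) = n (K(T, n) = n*1 = n)
(-81*(-67))*K(y(0, sqrt(-2 - 3)), 9) = -81*(-67)*9 = 5427*9 = 48843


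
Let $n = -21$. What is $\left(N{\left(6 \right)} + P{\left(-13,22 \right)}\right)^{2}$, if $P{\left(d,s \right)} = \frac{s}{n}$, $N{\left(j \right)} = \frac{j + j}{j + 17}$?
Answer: $\frac{64516}{233289} \approx 0.27655$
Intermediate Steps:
$N{\left(j \right)} = \frac{2 j}{17 + j}$
$P{\left(d,s \right)} = - \frac{s}{21}$ ($P{\left(d,s \right)} = \frac{s}{-21} = s \left(- \frac{1}{21}\right) = - \frac{s}{21}$)
$\left(N{\left(6 \right)} + P{\left(-13,22 \right)}\right)^{2} = \left(2 \cdot 6 \frac{1}{17 + 6} - \frac{22}{21}\right)^{2} = \left(2 \cdot 6 \cdot \frac{1}{23} - \frac{22}{21}\right)^{2} = \left(\frac{12}{23} - \frac{22}{21}\right)^{2} = \left(- \frac{254}{483}\right)^{2} = \frac{64516}{233289}$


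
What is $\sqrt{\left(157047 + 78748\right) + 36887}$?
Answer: $3 \sqrt{30298} \approx 522.19$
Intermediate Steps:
$\sqrt{\left(157047 + 78748\right) + 36887} = \sqrt{235795 + 36887} = \sqrt{272682} = 3 \sqrt{30298}$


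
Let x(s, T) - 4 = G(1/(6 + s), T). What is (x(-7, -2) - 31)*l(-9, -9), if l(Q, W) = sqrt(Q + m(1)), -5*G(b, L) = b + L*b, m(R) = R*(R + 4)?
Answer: -272*I/5 ≈ -54.4*I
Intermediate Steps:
m(R) = R*(4 + R)
G(b, L) = -b/5 - L*b/5 (G(b, L) = -(b + L*b)/5 = -b/5 - L*b/5)
x(s, T) = 4 - (1 + T)/(5*(6 + s))
l(Q, W) = sqrt(5 + Q) (l(Q, W) = sqrt(Q + 1*(4 + 1)) = sqrt(Q + 1*5) = sqrt(Q + 5) = sqrt(5 + Q))
(x(-7, -2) - 31)*l(-9, -9) = ((119 - 1*(-2) + 20*(-7))/(5*(6 - 7)) - 31)*sqrt(5 - 9) = ((1/5)*(119 + 2 - 140)/(-1) - 31)*sqrt(-4) = ((1/5)*(-1)*(-19) - 31)*(2*I) = (19/5 - 31)*(2*I) = -272*I/5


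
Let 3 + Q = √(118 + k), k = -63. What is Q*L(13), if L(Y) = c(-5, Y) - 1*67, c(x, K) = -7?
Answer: 222 - 74*√55 ≈ -326.80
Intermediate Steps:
L(Y) = -74 (L(Y) = -7 - 1*67 = -7 - 67 = -74)
Q = -3 + √55 (Q = -3 + √(118 - 63) = -3 + √55 ≈ 4.4162)
Q*L(13) = (-3 + √55)*(-74) = 222 - 74*√55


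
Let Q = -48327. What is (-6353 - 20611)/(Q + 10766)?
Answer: 26964/37561 ≈ 0.71787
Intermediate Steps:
(-6353 - 20611)/(Q + 10766) = (-6353 - 20611)/(-48327 + 10766) = -26964/(-37561) = -26964*(-1/37561) = 26964/37561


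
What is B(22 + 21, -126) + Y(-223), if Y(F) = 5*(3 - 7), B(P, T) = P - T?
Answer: 149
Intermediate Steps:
Y(F) = -20 (Y(F) = 5*(-4) = -20)
B(22 + 21, -126) + Y(-223) = ((22 + 21) - 1*(-126)) - 20 = (43 + 126) - 20 = 169 - 20 = 149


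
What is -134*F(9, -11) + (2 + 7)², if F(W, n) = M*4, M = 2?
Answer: -991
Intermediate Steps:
F(W, n) = 8 (F(W, n) = 2*4 = 8)
-134*F(9, -11) + (2 + 7)² = -134*8 + (2 + 7)² = -1072 + 9² = -1072 + 81 = -991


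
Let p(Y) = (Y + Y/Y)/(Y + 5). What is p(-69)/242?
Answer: 17/3872 ≈ 0.0043905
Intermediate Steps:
p(Y) = (1 + Y)/(5 + Y) (p(Y) = (Y + 1)/(5 + Y) = (1 + Y)/(5 + Y))
p(-69)/242 = ((1 - 69)/(5 - 69))/242 = (-68/(-64))*(1/242) = -1/64*(-68)*(1/242) = (17/16)*(1/242) = 17/3872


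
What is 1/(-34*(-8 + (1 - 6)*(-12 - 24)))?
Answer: -1/5848 ≈ -0.00017100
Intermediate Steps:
1/(-34*(-8 + (1 - 6)*(-12 - 24))) = 1/(-34*(-8 - 5*(-36))) = 1/(-34*(-8 + 180)) = 1/(-34*172) = 1/(-5848) = -1/5848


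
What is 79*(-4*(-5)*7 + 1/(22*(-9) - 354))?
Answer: 6105041/552 ≈ 11060.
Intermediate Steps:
79*(-4*(-5)*7 + 1/(22*(-9) - 354)) = 79*(20*7 + 1/(-198 - 354)) = 79*(140 + 1/(-552)) = 79*(140 - 1/552) = 79*(77279/552) = 6105041/552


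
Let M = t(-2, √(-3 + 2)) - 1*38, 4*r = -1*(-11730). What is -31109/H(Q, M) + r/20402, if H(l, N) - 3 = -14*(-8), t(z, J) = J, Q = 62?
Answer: -1268697161/4692460 ≈ -270.37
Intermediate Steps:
r = 5865/2 (r = (-1*(-11730))/4 = (¼)*11730 = 5865/2 ≈ 2932.5)
M = -38 + I (M = √(-3 + 2) - 1*38 = √(-1) - 38 = I - 38 = -38 + I ≈ -38.0 + 1.0*I)
H(l, N) = 115 (H(l, N) = 3 - 14*(-8) = 3 + 112 = 115)
-31109/H(Q, M) + r/20402 = -31109/115 + (5865/2)/20402 = -31109*1/115 + (5865/2)*(1/20402) = -31109/115 + 5865/40804 = -1268697161/4692460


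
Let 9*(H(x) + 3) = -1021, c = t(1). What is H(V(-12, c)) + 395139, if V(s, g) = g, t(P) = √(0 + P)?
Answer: 3555203/9 ≈ 3.9502e+5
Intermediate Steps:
t(P) = √P
c = 1 (c = √1 = 1)
H(x) = -1048/9 (H(x) = -3 + (⅑)*(-1021) = -3 - 1021/9 = -1048/9)
H(V(-12, c)) + 395139 = -1048/9 + 395139 = 3555203/9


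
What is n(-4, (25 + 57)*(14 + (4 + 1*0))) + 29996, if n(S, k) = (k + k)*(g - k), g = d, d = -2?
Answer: -4333060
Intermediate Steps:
g = -2
n(S, k) = 2*k*(-2 - k) (n(S, k) = (k + k)*(-2 - k) = (2*k)*(-2 - k) = 2*k*(-2 - k))
n(-4, (25 + 57)*(14 + (4 + 1*0))) + 29996 = -2*(25 + 57)*(14 + (4 + 1*0))*(2 + (25 + 57)*(14 + (4 + 1*0))) + 29996 = -2*82*(14 + (4 + 0))*(2 + 82*(14 + (4 + 0))) + 29996 = -2*82*(14 + 4)*(2 + 82*(14 + 4)) + 29996 = -2*82*18*(2 + 82*18) + 29996 = -2*1476*(2 + 1476) + 29996 = -2*1476*1478 + 29996 = -4363056 + 29996 = -4333060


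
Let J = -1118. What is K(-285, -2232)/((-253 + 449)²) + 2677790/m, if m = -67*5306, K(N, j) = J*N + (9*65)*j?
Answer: -16206516065/487748744 ≈ -33.227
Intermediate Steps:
K(N, j) = -1118*N + 585*j (K(N, j) = -1118*N + (9*65)*j = -1118*N + 585*j)
m = -355502
K(-285, -2232)/((-253 + 449)²) + 2677790/m = (-1118*(-285) + 585*(-2232))/((-253 + 449)²) + 2677790/(-355502) = (318630 - 1305720)/(196²) + 2677790*(-1/355502) = -987090/38416 - 1338895/177751 = -987090*1/38416 - 1338895/177751 = -493545/19208 - 1338895/177751 = -16206516065/487748744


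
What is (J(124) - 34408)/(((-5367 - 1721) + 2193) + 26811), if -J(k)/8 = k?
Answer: -8850/5479 ≈ -1.6153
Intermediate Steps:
J(k) = -8*k
(J(124) - 34408)/(((-5367 - 1721) + 2193) + 26811) = (-8*124 - 34408)/(((-5367 - 1721) + 2193) + 26811) = (-992 - 34408)/((-7088 + 2193) + 26811) = -35400/(-4895 + 26811) = -35400/21916 = -35400*1/21916 = -8850/5479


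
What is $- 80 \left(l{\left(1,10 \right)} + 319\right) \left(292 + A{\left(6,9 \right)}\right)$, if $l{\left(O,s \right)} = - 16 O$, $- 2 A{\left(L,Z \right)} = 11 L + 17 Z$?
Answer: $-4423800$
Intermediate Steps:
$A{\left(L,Z \right)} = - \frac{17 Z}{2} - \frac{11 L}{2}$ ($A{\left(L,Z \right)} = - \frac{11 L + 17 Z}{2} = - \frac{17 Z}{2} - \frac{11 L}{2}$)
$- 80 \left(l{\left(1,10 \right)} + 319\right) \left(292 + A{\left(6,9 \right)}\right) = - 80 \left(\left(-16\right) 1 + 319\right) \left(292 - \frac{219}{2}\right) = - 80 \left(-16 + 319\right) \left(292 - \frac{219}{2}\right) = - 80 \cdot 303 \left(292 - \frac{219}{2}\right) = - 80 \cdot 303 \cdot \frac{365}{2} = \left(-80\right) \frac{110595}{2} = -4423800$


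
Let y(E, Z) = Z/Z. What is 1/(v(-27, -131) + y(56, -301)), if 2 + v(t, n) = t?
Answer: -1/28 ≈ -0.035714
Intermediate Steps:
v(t, n) = -2 + t
y(E, Z) = 1
1/(v(-27, -131) + y(56, -301)) = 1/((-2 - 27) + 1) = 1/(-29 + 1) = 1/(-28) = -1/28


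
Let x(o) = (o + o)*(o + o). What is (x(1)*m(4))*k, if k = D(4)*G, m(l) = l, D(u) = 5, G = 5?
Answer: 400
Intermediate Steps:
k = 25 (k = 5*5 = 25)
x(o) = 4*o² (x(o) = (2*o)*(2*o) = 4*o²)
(x(1)*m(4))*k = ((4*1²)*4)*25 = ((4*1)*4)*25 = (4*4)*25 = 16*25 = 400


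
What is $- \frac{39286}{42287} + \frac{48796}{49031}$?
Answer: $\frac{137204586}{2073373897} \approx 0.066175$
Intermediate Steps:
$- \frac{39286}{42287} + \frac{48796}{49031} = \frac{137204586}{2073373897}$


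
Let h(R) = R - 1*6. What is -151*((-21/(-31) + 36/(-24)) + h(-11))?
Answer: 166855/62 ≈ 2691.2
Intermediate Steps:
h(R) = -6 + R (h(R) = R - 6 = -6 + R)
-151*((-21/(-31) + 36/(-24)) + h(-11)) = -151*((-21/(-31) + 36/(-24)) + (-6 - 11)) = -151*((-21*(-1/31) + 36*(-1/24)) - 17) = -151*((21/31 - 3/2) - 17) = -151*(-51/62 - 17) = -151*(-1105/62) = 166855/62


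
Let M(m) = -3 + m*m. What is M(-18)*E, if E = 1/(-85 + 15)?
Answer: -321/70 ≈ -4.5857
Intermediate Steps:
M(m) = -3 + m**2
E = -1/70 (E = 1/(-70) = -1/70 ≈ -0.014286)
M(-18)*E = (-3 + (-18)**2)*(-1/70) = (-3 + 324)*(-1/70) = 321*(-1/70) = -321/70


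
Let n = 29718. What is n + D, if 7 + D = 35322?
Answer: 65033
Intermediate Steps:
D = 35315 (D = -7 + 35322 = 35315)
n + D = 29718 + 35315 = 65033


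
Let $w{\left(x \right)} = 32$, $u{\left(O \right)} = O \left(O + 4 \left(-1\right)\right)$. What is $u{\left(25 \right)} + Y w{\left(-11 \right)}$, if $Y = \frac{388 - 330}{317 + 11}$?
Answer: $\frac{21757}{41} \approx 530.66$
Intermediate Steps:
$u{\left(O \right)} = O \left(-4 + O\right)$ ($u{\left(O \right)} = O \left(O - 4\right) = O \left(-4 + O\right)$)
$Y = \frac{29}{164}$ ($Y = \frac{58}{328} = 58 \cdot \frac{1}{328} = \frac{29}{164} \approx 0.17683$)
$u{\left(25 \right)} + Y w{\left(-11 \right)} = 25 \left(-4 + 25\right) + \frac{29}{164} \cdot 32 = 25 \cdot 21 + \frac{232}{41} = 525 + \frac{232}{41} = \frac{21757}{41}$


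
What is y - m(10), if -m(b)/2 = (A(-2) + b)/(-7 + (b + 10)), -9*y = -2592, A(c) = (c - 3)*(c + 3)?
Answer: 3754/13 ≈ 288.77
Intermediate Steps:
A(c) = (-3 + c)*(3 + c)
y = 288 (y = -⅑*(-2592) = 288)
m(b) = -2*(-5 + b)/(3 + b) (m(b) = -2*((-9 + (-2)²) + b)/(-7 + (b + 10)) = -2*((-9 + 4) + b)/(-7 + (10 + b)) = -2*(-5 + b)/(3 + b))
y - m(10) = 288 - 2*(5 - 1*10)/(3 + 10) = 288 - 2*(5 - 10)/13 = 288 - 2*(-5)/13 = 288 - 1*(-10/13) = 288 + 10/13 = 3754/13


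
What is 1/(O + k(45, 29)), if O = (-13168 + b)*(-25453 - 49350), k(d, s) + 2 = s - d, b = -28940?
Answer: 1/3149804706 ≈ 3.1748e-10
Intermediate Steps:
k(d, s) = -2 + s - d (k(d, s) = -2 + (s - d) = -2 + s - d)
O = 3149804724 (O = (-13168 - 28940)*(-25453 - 49350) = -42108*(-74803) = 3149804724)
1/(O + k(45, 29)) = 1/(3149804724 + (-2 + 29 - 1*45)) = 1/(3149804724 + (-2 + 29 - 45)) = 1/(3149804724 - 18) = 1/3149804706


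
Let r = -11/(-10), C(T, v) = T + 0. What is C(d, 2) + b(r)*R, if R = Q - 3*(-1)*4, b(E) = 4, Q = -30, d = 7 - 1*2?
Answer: -67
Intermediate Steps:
d = 5 (d = 7 - 2 = 5)
C(T, v) = T
r = 11/10 (r = -11*(-⅒) = 11/10 ≈ 1.1000)
R = -18 (R = -30 - 3*(-1)*4 = -30 - (-3)*4 = -30 - 1*(-12) = -30 + 12 = -18)
C(d, 2) + b(r)*R = 5 + 4*(-18) = 5 - 72 = -67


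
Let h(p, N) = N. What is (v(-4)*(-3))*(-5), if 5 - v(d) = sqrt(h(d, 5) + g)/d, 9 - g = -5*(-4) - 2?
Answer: 75 + 15*I/2 ≈ 75.0 + 7.5*I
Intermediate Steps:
g = -9 (g = 9 - (-5*(-4) - 2) = 9 - (20 - 2) = 9 - 1*18 = 9 - 18 = -9)
v(d) = 5 - 2*I/d (v(d) = 5 - sqrt(5 - 9)/d = 5 - sqrt(-4)/d = 5 - 2*I/d)
(v(-4)*(-3))*(-5) = ((5 - 2*I/(-4))*(-3))*(-5) = ((5 - 2*I*(-1/4))*(-3))*(-5) = ((5 + I/2)*(-3))*(-5) = (-15 - 3*I/2)*(-5) = 75 + 15*I/2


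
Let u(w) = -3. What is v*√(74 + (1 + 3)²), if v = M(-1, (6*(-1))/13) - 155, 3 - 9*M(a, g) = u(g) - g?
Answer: -6021*√10/13 ≈ -1464.6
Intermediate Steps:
M(a, g) = ⅔ + g/9 (M(a, g) = ⅓ - (-3 - g)/9 = ⅓ + (⅓ + g/9) = ⅔ + g/9)
v = -2007/13 (v = (⅔ + ((6*(-1))/13)/9) - 155 = (⅔ + (-6*1/13)/9) - 155 = (⅔ + (⅑)*(-6/13)) - 155 = (⅔ - 2/39) - 155 = 8/13 - 155 = -2007/13 ≈ -154.38)
v*√(74 + (1 + 3)²) = -2007*√(74 + (1 + 3)²)/13 = -2007*√(74 + 4²)/13 = -2007*√(74 + 16)/13 = -6021*√10/13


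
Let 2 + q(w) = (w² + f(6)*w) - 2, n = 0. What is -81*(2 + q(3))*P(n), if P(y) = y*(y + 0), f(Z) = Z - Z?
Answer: 0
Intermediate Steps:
f(Z) = 0
q(w) = -4 + w² (q(w) = -2 + ((w² + 0*w) - 2) = -2 + ((w² + 0) - 2) = -2 + (w² - 2) = -2 + (-2 + w²) = -4 + w²)
P(y) = y² (P(y) = y*y = y²)
-81*(2 + q(3))*P(n) = -81*(2 + (-4 + 3²))*0² = -81*(2 + (-4 + 9))*0 = -81*(2 + 5)*0 = -567*0 = -81*0 = 0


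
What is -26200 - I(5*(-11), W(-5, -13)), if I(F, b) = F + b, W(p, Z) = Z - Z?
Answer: -26145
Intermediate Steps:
W(p, Z) = 0
-26200 - I(5*(-11), W(-5, -13)) = -26200 - (5*(-11) + 0) = -26200 - (-55 + 0) = -26200 - 1*(-55) = -26200 + 55 = -26145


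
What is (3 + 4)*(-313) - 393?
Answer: -2584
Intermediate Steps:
(3 + 4)*(-313) - 393 = 7*(-313) - 393 = -2191 - 393 = -2584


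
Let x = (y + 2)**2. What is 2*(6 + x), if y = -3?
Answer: 14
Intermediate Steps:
x = 1 (x = (-3 + 2)**2 = (-1)**2 = 1)
2*(6 + x) = 2*(6 + 1) = 2*7 = 14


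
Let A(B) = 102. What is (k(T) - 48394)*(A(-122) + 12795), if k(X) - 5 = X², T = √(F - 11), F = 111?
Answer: -622783233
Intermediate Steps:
T = 10 (T = √(111 - 11) = √100 = 10)
k(X) = 5 + X²
(k(T) - 48394)*(A(-122) + 12795) = ((5 + 10²) - 48394)*(102 + 12795) = ((5 + 100) - 48394)*12897 = (105 - 48394)*12897 = -48289*12897 = -622783233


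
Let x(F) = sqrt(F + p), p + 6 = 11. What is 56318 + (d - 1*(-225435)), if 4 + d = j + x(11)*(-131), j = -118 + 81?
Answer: 281188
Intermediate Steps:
p = 5 (p = -6 + 11 = 5)
j = -37
x(F) = sqrt(5 + F) (x(F) = sqrt(F + 5) = sqrt(5 + F))
d = -565 (d = -4 + (-37 + sqrt(5 + 11)*(-131)) = -4 + (-37 + sqrt(16)*(-131)) = -4 + (-37 + 4*(-131)) = -4 + (-37 - 524) = -4 - 561 = -565)
56318 + (d - 1*(-225435)) = 56318 + (-565 - 1*(-225435)) = 56318 + (-565 + 225435) = 56318 + 224870 = 281188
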